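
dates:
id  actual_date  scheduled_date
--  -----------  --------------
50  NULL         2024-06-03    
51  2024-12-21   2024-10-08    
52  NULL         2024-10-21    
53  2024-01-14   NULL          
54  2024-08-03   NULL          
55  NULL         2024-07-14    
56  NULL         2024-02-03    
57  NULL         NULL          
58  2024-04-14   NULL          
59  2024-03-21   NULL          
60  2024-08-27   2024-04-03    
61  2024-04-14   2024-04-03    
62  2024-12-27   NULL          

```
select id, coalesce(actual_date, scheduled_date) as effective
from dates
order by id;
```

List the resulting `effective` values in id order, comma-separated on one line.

id=50: actual_date=NULL, scheduled_date=2024-06-03 → 2024-06-03
id=51: actual_date=2024-12-21 → 2024-12-21
id=52: actual_date=NULL, scheduled_date=2024-10-21 → 2024-10-21
id=53: actual_date=2024-01-14 → 2024-01-14
id=54: actual_date=2024-08-03 → 2024-08-03
id=55: actual_date=NULL, scheduled_date=2024-07-14 → 2024-07-14
id=56: actual_date=NULL, scheduled_date=2024-02-03 → 2024-02-03
id=57: actual_date=NULL, scheduled_date=NULL (all NULL) → NULL
id=58: actual_date=2024-04-14 → 2024-04-14
id=59: actual_date=2024-03-21 → 2024-03-21
id=60: actual_date=2024-08-27 → 2024-08-27
id=61: actual_date=2024-04-14 → 2024-04-14
id=62: actual_date=2024-12-27 → 2024-12-27

2024-06-03, 2024-12-21, 2024-10-21, 2024-01-14, 2024-08-03, 2024-07-14, 2024-02-03, NULL, 2024-04-14, 2024-03-21, 2024-08-27, 2024-04-14, 2024-12-27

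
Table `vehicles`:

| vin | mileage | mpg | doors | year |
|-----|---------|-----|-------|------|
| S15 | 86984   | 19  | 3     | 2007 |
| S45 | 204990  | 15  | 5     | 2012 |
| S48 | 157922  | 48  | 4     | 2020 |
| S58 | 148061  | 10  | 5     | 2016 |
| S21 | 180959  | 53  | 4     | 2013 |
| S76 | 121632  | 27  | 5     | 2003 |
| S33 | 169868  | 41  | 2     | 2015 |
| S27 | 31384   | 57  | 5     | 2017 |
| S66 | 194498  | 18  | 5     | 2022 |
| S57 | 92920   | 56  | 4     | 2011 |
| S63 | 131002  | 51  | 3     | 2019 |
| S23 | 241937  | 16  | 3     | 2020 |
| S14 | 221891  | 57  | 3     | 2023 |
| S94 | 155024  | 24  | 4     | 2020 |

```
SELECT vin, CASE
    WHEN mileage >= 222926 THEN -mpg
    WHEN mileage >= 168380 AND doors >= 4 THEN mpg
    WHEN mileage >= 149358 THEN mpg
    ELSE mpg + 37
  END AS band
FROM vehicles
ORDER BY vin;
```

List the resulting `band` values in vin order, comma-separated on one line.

57, 56, 53, -16, 94, 41, 15, 48, 93, 47, 88, 18, 64, 24

vin=S14: mileage >= 149358 → 57
vin=S15: ELSE → 56
vin=S21: mileage >= 168380 AND doors >= 4 → 53
vin=S23: mileage >= 222926 → -16
vin=S27: ELSE → 94
vin=S33: mileage >= 149358 → 41
vin=S45: mileage >= 168380 AND doors >= 4 → 15
vin=S48: mileage >= 149358 → 48
vin=S57: ELSE → 93
vin=S58: ELSE → 47
vin=S63: ELSE → 88
vin=S66: mileage >= 168380 AND doors >= 4 → 18
vin=S76: ELSE → 64
vin=S94: mileage >= 149358 → 24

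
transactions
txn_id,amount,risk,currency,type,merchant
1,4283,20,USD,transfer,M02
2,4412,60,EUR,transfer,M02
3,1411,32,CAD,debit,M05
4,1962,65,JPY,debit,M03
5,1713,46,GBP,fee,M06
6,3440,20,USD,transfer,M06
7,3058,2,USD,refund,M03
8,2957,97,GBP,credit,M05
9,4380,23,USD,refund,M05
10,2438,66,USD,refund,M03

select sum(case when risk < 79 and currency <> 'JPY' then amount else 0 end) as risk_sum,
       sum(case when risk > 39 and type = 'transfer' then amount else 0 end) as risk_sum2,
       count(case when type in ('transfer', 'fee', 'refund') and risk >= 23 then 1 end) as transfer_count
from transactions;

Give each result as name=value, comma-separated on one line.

[risk_sum: risk < 79 and currency <> 'JPY']
txn_id=1: ✓ → 4283
txn_id=2: ✓ → 4412
txn_id=3: ✓ → 1411
txn_id=4: ✗
txn_id=5: ✓ → 1713
txn_id=6: ✓ → 3440
txn_id=7: ✓ → 3058
txn_id=8: ✗
txn_id=9: ✓ → 4380
txn_id=10: ✓ → 2438
risk_sum = 4283 + 4412 + 1411 + 1713 + 3440 + 3058 + 4380 + 2438 = 25135
—
[risk_sum2: risk > 39 and type = 'transfer']
txn_id=1: ✗
txn_id=2: ✓ → 4412
txn_id=3: ✗
txn_id=4: ✗
txn_id=5: ✗
txn_id=6: ✗
txn_id=7: ✗
txn_id=8: ✗
txn_id=9: ✗
txn_id=10: ✗
risk_sum2 = 4412
—
[transfer_count: type in ('transfer', 'fee', 'refund') and risk >= 23]
txn_id=1: ✗
txn_id=2: ✓ → 1
txn_id=3: ✗
txn_id=4: ✗
txn_id=5: ✓ → 1
txn_id=6: ✗
txn_id=7: ✗
txn_id=8: ✗
txn_id=9: ✓ → 1
txn_id=10: ✓ → 1
transfer_count = COUNT(1, 1, 1, 1) = 4

risk_sum=25135, risk_sum2=4412, transfer_count=4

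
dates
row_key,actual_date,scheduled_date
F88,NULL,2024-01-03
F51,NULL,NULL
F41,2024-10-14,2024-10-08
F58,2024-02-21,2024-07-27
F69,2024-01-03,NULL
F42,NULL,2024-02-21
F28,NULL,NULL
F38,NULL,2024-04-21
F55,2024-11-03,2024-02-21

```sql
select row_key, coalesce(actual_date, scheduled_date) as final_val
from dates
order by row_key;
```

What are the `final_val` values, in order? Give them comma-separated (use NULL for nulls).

NULL, 2024-04-21, 2024-10-14, 2024-02-21, NULL, 2024-11-03, 2024-02-21, 2024-01-03, 2024-01-03

row_key=F28: actual_date=NULL, scheduled_date=NULL (all NULL) → NULL
row_key=F38: actual_date=NULL, scheduled_date=2024-04-21 → 2024-04-21
row_key=F41: actual_date=2024-10-14 → 2024-10-14
row_key=F42: actual_date=NULL, scheduled_date=2024-02-21 → 2024-02-21
row_key=F51: actual_date=NULL, scheduled_date=NULL (all NULL) → NULL
row_key=F55: actual_date=2024-11-03 → 2024-11-03
row_key=F58: actual_date=2024-02-21 → 2024-02-21
row_key=F69: actual_date=2024-01-03 → 2024-01-03
row_key=F88: actual_date=NULL, scheduled_date=2024-01-03 → 2024-01-03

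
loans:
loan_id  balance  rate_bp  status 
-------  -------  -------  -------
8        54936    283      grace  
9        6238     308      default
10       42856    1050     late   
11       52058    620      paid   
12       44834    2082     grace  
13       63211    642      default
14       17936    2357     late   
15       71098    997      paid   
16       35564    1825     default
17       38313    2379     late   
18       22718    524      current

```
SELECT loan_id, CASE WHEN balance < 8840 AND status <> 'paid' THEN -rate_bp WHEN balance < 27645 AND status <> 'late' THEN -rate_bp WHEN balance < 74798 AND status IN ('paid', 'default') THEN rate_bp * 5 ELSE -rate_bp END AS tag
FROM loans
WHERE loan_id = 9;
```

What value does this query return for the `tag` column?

-308

loan_id = 9: balance=6238, rate_bp=308, status=default.
balance < 8840 AND status <> 'paid' → true → -308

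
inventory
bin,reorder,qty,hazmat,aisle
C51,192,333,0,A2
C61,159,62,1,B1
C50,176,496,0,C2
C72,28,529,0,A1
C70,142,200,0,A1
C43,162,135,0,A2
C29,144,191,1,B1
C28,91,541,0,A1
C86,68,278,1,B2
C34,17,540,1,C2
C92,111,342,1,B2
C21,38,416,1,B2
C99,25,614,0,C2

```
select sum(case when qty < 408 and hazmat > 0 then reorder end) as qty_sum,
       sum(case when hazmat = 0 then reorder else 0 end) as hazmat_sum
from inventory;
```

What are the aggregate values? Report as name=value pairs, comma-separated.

[qty_sum: qty < 408 and hazmat > 0]
bin=C51: ✗
bin=C61: ✓ → 159
bin=C50: ✗
bin=C72: ✗
bin=C70: ✗
bin=C43: ✗
bin=C29: ✓ → 144
bin=C28: ✗
bin=C86: ✓ → 68
bin=C34: ✗
bin=C92: ✓ → 111
bin=C21: ✗
bin=C99: ✗
qty_sum = 159 + 144 + 68 + 111 = 482
—
[hazmat_sum: hazmat = 0]
bin=C51: ✓ → 192
bin=C61: ✗
bin=C50: ✓ → 176
bin=C72: ✓ → 28
bin=C70: ✓ → 142
bin=C43: ✓ → 162
bin=C29: ✗
bin=C28: ✓ → 91
bin=C86: ✗
bin=C34: ✗
bin=C92: ✗
bin=C21: ✗
bin=C99: ✓ → 25
hazmat_sum = 192 + 176 + 28 + 142 + 162 + 91 + 25 = 816

qty_sum=482, hazmat_sum=816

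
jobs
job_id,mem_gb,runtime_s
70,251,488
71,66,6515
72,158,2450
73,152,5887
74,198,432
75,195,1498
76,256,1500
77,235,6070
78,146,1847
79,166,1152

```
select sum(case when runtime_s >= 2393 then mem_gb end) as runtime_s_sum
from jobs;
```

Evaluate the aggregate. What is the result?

job_id=70: ✗
job_id=71: ✓ → 66
job_id=72: ✓ → 158
job_id=73: ✓ → 152
job_id=74: ✗
job_id=75: ✗
job_id=76: ✗
job_id=77: ✓ → 235
job_id=78: ✗
job_id=79: ✗
runtime_s_sum = 66 + 158 + 152 + 235 = 611

611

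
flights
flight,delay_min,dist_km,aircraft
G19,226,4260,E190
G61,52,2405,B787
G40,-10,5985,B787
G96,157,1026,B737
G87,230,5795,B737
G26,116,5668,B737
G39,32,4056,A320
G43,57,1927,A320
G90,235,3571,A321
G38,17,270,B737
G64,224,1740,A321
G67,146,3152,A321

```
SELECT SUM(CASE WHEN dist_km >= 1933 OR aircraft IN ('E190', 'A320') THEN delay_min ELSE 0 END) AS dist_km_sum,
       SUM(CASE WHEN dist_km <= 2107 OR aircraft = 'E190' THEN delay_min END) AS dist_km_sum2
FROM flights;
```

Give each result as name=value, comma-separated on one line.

dist_km_sum=1084, dist_km_sum2=681

[dist_km_sum: dist_km >= 1933 OR aircraft IN ('E190', 'A320')]
flight=G19: ✓ → 226
flight=G61: ✓ → 52
flight=G40: ✓ → -10
flight=G96: ✗
flight=G87: ✓ → 230
flight=G26: ✓ → 116
flight=G39: ✓ → 32
flight=G43: ✓ → 57
flight=G90: ✓ → 235
flight=G38: ✗
flight=G64: ✗
flight=G67: ✓ → 146
dist_km_sum = 226 + 52 + -10 + 230 + 116 + 32 + 57 + 235 + 146 = 1084
—
[dist_km_sum2: dist_km <= 2107 OR aircraft = 'E190']
flight=G19: ✓ → 226
flight=G61: ✗
flight=G40: ✗
flight=G96: ✓ → 157
flight=G87: ✗
flight=G26: ✗
flight=G39: ✗
flight=G43: ✓ → 57
flight=G90: ✗
flight=G38: ✓ → 17
flight=G64: ✓ → 224
flight=G67: ✗
dist_km_sum2 = 226 + 157 + 57 + 17 + 224 = 681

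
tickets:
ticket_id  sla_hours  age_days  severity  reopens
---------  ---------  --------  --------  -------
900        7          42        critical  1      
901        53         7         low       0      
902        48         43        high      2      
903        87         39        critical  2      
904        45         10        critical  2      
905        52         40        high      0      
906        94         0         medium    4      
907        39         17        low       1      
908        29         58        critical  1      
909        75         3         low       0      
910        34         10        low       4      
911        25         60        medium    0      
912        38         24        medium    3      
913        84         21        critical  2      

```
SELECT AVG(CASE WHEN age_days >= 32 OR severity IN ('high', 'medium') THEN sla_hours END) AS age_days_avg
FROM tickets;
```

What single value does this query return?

ticket_id=900: ✓ → 7
ticket_id=901: ✗
ticket_id=902: ✓ → 48
ticket_id=903: ✓ → 87
ticket_id=904: ✗
ticket_id=905: ✓ → 52
ticket_id=906: ✓ → 94
ticket_id=907: ✗
ticket_id=908: ✓ → 29
ticket_id=909: ✗
ticket_id=910: ✗
ticket_id=911: ✓ → 25
ticket_id=912: ✓ → 38
ticket_id=913: ✗
age_days_avg = (7 + 48 + 87 + 52 + 94 + 29 + 25 + 38) / 8 = 47.5

47.5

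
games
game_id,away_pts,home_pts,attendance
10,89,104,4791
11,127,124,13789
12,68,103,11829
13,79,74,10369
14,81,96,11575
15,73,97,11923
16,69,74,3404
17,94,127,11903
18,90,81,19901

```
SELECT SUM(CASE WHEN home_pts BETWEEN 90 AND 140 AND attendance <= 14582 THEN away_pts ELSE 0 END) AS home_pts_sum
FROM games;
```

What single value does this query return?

532

game_id=10: ✓ → 89
game_id=11: ✓ → 127
game_id=12: ✓ → 68
game_id=13: ✗
game_id=14: ✓ → 81
game_id=15: ✓ → 73
game_id=16: ✗
game_id=17: ✓ → 94
game_id=18: ✗
home_pts_sum = 89 + 127 + 68 + 81 + 73 + 94 = 532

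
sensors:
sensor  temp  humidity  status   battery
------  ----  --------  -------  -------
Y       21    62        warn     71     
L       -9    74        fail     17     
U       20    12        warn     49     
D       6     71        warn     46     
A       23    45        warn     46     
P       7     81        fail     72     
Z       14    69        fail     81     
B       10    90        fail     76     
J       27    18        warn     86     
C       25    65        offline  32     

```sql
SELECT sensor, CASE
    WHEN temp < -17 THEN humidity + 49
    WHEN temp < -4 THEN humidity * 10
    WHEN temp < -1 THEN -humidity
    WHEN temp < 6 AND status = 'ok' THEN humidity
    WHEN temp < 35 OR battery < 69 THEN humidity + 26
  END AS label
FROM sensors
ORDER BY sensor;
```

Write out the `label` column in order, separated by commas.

71, 116, 91, 97, 44, 740, 107, 38, 88, 95

sensor=A: temp < 35 OR battery < 69 → 71
sensor=B: temp < 35 OR battery < 69 → 116
sensor=C: temp < 35 OR battery < 69 → 91
sensor=D: temp < 35 OR battery < 69 → 97
sensor=J: temp < 35 OR battery < 69 → 44
sensor=L: temp < -4 → 740
sensor=P: temp < 35 OR battery < 69 → 107
sensor=U: temp < 35 OR battery < 69 → 38
sensor=Y: temp < 35 OR battery < 69 → 88
sensor=Z: temp < 35 OR battery < 69 → 95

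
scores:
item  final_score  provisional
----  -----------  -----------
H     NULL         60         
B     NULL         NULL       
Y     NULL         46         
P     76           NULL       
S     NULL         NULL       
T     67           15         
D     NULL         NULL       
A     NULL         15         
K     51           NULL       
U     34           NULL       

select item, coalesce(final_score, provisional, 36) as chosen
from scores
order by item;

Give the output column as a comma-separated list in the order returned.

15, 36, 36, 60, 51, 76, 36, 67, 34, 46

item=A: final_score=NULL, provisional=15 → 15
item=B: final_score=NULL, provisional=NULL, → literal 36 → 36
item=D: final_score=NULL, provisional=NULL, → literal 36 → 36
item=H: final_score=NULL, provisional=60 → 60
item=K: final_score=51 → 51
item=P: final_score=76 → 76
item=S: final_score=NULL, provisional=NULL, → literal 36 → 36
item=T: final_score=67 → 67
item=U: final_score=34 → 34
item=Y: final_score=NULL, provisional=46 → 46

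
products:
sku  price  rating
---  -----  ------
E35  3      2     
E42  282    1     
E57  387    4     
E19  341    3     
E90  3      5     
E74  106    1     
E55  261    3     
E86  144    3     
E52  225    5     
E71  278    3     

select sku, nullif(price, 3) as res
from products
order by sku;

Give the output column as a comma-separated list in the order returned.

sku=E19: price=341 vs 3: differ → 341
sku=E35: price=3 vs 3: equal → NULL
sku=E42: price=282 vs 3: differ → 282
sku=E52: price=225 vs 3: differ → 225
sku=E55: price=261 vs 3: differ → 261
sku=E57: price=387 vs 3: differ → 387
sku=E71: price=278 vs 3: differ → 278
sku=E74: price=106 vs 3: differ → 106
sku=E86: price=144 vs 3: differ → 144
sku=E90: price=3 vs 3: equal → NULL

341, NULL, 282, 225, 261, 387, 278, 106, 144, NULL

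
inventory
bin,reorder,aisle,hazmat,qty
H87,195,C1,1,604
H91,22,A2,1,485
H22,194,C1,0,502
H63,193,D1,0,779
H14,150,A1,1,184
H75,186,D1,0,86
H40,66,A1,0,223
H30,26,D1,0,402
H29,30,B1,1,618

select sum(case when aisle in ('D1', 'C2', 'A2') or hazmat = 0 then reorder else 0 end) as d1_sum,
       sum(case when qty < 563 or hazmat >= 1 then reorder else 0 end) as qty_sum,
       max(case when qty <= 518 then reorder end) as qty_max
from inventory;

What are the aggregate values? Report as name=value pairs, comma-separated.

d1_sum=687, qty_sum=869, qty_max=194

[d1_sum: aisle in ('D1', 'C2', 'A2') or hazmat = 0]
bin=H87: ✗
bin=H91: ✓ → 22
bin=H22: ✓ → 194
bin=H63: ✓ → 193
bin=H14: ✗
bin=H75: ✓ → 186
bin=H40: ✓ → 66
bin=H30: ✓ → 26
bin=H29: ✗
d1_sum = 22 + 194 + 193 + 186 + 66 + 26 = 687
—
[qty_sum: qty < 563 or hazmat >= 1]
bin=H87: ✓ → 195
bin=H91: ✓ → 22
bin=H22: ✓ → 194
bin=H63: ✗
bin=H14: ✓ → 150
bin=H75: ✓ → 186
bin=H40: ✓ → 66
bin=H30: ✓ → 26
bin=H29: ✓ → 30
qty_sum = 195 + 22 + 194 + 150 + 186 + 66 + 26 + 30 = 869
—
[qty_max: qty <= 518]
bin=H87: ✗
bin=H91: ✓ → 22
bin=H22: ✓ → 194
bin=H63: ✗
bin=H14: ✓ → 150
bin=H75: ✓ → 186
bin=H40: ✓ → 66
bin=H30: ✓ → 26
bin=H29: ✗
qty_max = MAX(22, 194, 150, 186, 66, 26) = 194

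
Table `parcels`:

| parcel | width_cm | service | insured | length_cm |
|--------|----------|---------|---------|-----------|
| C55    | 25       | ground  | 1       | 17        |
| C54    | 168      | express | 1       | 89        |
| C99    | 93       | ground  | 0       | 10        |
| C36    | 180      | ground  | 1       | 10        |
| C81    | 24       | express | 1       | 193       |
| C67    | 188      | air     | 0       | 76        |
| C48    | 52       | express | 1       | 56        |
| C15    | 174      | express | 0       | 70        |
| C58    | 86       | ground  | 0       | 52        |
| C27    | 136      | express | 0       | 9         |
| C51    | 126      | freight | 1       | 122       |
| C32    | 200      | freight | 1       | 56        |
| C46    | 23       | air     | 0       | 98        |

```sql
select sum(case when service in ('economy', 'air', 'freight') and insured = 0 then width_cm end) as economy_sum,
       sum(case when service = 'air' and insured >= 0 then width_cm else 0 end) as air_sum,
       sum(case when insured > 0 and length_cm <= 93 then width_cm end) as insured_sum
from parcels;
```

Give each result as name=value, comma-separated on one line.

economy_sum=211, air_sum=211, insured_sum=625

[economy_sum: service in ('economy', 'air', 'freight') and insured = 0]
parcel=C55: ✗
parcel=C54: ✗
parcel=C99: ✗
parcel=C36: ✗
parcel=C81: ✗
parcel=C67: ✓ → 188
parcel=C48: ✗
parcel=C15: ✗
parcel=C58: ✗
parcel=C27: ✗
parcel=C51: ✗
parcel=C32: ✗
parcel=C46: ✓ → 23
economy_sum = 188 + 23 = 211
—
[air_sum: service = 'air' and insured >= 0]
parcel=C55: ✗
parcel=C54: ✗
parcel=C99: ✗
parcel=C36: ✗
parcel=C81: ✗
parcel=C67: ✓ → 188
parcel=C48: ✗
parcel=C15: ✗
parcel=C58: ✗
parcel=C27: ✗
parcel=C51: ✗
parcel=C32: ✗
parcel=C46: ✓ → 23
air_sum = 188 + 23 = 211
—
[insured_sum: insured > 0 and length_cm <= 93]
parcel=C55: ✓ → 25
parcel=C54: ✓ → 168
parcel=C99: ✗
parcel=C36: ✓ → 180
parcel=C81: ✗
parcel=C67: ✗
parcel=C48: ✓ → 52
parcel=C15: ✗
parcel=C58: ✗
parcel=C27: ✗
parcel=C51: ✗
parcel=C32: ✓ → 200
parcel=C46: ✗
insured_sum = 25 + 168 + 180 + 52 + 200 = 625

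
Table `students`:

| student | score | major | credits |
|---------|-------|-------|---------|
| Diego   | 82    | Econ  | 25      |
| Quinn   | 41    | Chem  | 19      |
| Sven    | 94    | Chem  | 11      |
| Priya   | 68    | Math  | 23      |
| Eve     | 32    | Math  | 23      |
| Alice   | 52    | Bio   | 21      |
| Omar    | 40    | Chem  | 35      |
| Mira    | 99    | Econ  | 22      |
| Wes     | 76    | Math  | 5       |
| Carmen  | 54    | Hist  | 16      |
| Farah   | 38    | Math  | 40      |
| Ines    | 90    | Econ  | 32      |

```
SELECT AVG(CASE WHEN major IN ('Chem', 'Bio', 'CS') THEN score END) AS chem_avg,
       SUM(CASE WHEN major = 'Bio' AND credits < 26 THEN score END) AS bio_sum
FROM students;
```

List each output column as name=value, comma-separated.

chem_avg=56.75, bio_sum=52

[chem_avg: major IN ('Chem', 'Bio', 'CS')]
student=Diego: ✗
student=Quinn: ✓ → 41
student=Sven: ✓ → 94
student=Priya: ✗
student=Eve: ✗
student=Alice: ✓ → 52
student=Omar: ✓ → 40
student=Mira: ✗
student=Wes: ✗
student=Carmen: ✗
student=Farah: ✗
student=Ines: ✗
chem_avg = (41 + 94 + 52 + 40) / 4 = 56.75
—
[bio_sum: major = 'Bio' AND credits < 26]
student=Diego: ✗
student=Quinn: ✗
student=Sven: ✗
student=Priya: ✗
student=Eve: ✗
student=Alice: ✓ → 52
student=Omar: ✗
student=Mira: ✗
student=Wes: ✗
student=Carmen: ✗
student=Farah: ✗
student=Ines: ✗
bio_sum = 52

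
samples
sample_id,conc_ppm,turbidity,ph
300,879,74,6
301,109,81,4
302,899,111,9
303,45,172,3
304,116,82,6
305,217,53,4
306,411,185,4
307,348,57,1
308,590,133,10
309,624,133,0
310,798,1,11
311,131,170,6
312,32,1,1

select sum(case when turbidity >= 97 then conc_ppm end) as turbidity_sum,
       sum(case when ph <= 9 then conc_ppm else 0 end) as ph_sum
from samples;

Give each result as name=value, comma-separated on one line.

turbidity_sum=2700, ph_sum=3811

[turbidity_sum: turbidity >= 97]
sample_id=300: ✗
sample_id=301: ✗
sample_id=302: ✓ → 899
sample_id=303: ✓ → 45
sample_id=304: ✗
sample_id=305: ✗
sample_id=306: ✓ → 411
sample_id=307: ✗
sample_id=308: ✓ → 590
sample_id=309: ✓ → 624
sample_id=310: ✗
sample_id=311: ✓ → 131
sample_id=312: ✗
turbidity_sum = 899 + 45 + 411 + 590 + 624 + 131 = 2700
—
[ph_sum: ph <= 9]
sample_id=300: ✓ → 879
sample_id=301: ✓ → 109
sample_id=302: ✓ → 899
sample_id=303: ✓ → 45
sample_id=304: ✓ → 116
sample_id=305: ✓ → 217
sample_id=306: ✓ → 411
sample_id=307: ✓ → 348
sample_id=308: ✗
sample_id=309: ✓ → 624
sample_id=310: ✗
sample_id=311: ✓ → 131
sample_id=312: ✓ → 32
ph_sum = 879 + 109 + 899 + 45 + 116 + 217 + 411 + 348 + 624 + 131 + 32 = 3811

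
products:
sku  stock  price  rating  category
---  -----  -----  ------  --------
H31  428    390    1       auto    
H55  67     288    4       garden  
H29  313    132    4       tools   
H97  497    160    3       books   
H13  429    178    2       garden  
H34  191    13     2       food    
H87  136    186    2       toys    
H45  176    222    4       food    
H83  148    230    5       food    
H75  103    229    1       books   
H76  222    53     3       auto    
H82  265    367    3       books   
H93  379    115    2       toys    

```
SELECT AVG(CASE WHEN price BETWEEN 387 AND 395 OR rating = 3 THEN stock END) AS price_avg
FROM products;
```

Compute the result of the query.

353

sku=H31: ✓ → 428
sku=H55: ✗
sku=H29: ✗
sku=H97: ✓ → 497
sku=H13: ✗
sku=H34: ✗
sku=H87: ✗
sku=H45: ✗
sku=H83: ✗
sku=H75: ✗
sku=H76: ✓ → 222
sku=H82: ✓ → 265
sku=H93: ✗
price_avg = (428 + 497 + 222 + 265) / 4 = 353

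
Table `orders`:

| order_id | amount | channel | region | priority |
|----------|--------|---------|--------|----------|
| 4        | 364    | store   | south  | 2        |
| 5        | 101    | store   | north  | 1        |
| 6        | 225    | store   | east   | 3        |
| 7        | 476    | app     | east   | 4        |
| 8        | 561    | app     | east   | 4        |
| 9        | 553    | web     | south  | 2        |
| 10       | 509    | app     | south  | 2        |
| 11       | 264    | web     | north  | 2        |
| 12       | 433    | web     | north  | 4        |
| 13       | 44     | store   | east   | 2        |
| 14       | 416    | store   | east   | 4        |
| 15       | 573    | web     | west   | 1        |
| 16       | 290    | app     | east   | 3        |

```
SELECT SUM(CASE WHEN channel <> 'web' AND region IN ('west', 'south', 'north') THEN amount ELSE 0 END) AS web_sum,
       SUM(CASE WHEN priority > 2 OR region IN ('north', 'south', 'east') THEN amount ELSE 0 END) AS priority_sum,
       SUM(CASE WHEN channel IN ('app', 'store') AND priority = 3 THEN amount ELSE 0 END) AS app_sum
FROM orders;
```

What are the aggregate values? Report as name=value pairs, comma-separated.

[web_sum: channel <> 'web' AND region IN ('west', 'south', 'north')]
order_id=4: ✓ → 364
order_id=5: ✓ → 101
order_id=6: ✗
order_id=7: ✗
order_id=8: ✗
order_id=9: ✗
order_id=10: ✓ → 509
order_id=11: ✗
order_id=12: ✗
order_id=13: ✗
order_id=14: ✗
order_id=15: ✗
order_id=16: ✗
web_sum = 364 + 101 + 509 = 974
—
[priority_sum: priority > 2 OR region IN ('north', 'south', 'east')]
order_id=4: ✓ → 364
order_id=5: ✓ → 101
order_id=6: ✓ → 225
order_id=7: ✓ → 476
order_id=8: ✓ → 561
order_id=9: ✓ → 553
order_id=10: ✓ → 509
order_id=11: ✓ → 264
order_id=12: ✓ → 433
order_id=13: ✓ → 44
order_id=14: ✓ → 416
order_id=15: ✗
order_id=16: ✓ → 290
priority_sum = 364 + 101 + 225 + 476 + 561 + 553 + 509 + 264 + 433 + 44 + 416 + 290 = 4236
—
[app_sum: channel IN ('app', 'store') AND priority = 3]
order_id=4: ✗
order_id=5: ✗
order_id=6: ✓ → 225
order_id=7: ✗
order_id=8: ✗
order_id=9: ✗
order_id=10: ✗
order_id=11: ✗
order_id=12: ✗
order_id=13: ✗
order_id=14: ✗
order_id=15: ✗
order_id=16: ✓ → 290
app_sum = 225 + 290 = 515

web_sum=974, priority_sum=4236, app_sum=515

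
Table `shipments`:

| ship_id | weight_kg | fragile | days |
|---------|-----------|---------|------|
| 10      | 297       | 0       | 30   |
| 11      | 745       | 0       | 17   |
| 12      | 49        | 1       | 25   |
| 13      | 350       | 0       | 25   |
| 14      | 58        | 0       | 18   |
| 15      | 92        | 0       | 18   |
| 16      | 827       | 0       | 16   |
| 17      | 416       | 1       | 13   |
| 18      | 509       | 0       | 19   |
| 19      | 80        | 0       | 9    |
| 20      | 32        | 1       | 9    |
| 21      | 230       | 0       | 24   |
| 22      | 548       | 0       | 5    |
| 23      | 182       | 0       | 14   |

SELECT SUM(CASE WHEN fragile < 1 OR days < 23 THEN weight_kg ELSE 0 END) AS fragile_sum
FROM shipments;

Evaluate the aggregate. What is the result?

4366

ship_id=10: ✓ → 297
ship_id=11: ✓ → 745
ship_id=12: ✗
ship_id=13: ✓ → 350
ship_id=14: ✓ → 58
ship_id=15: ✓ → 92
ship_id=16: ✓ → 827
ship_id=17: ✓ → 416
ship_id=18: ✓ → 509
ship_id=19: ✓ → 80
ship_id=20: ✓ → 32
ship_id=21: ✓ → 230
ship_id=22: ✓ → 548
ship_id=23: ✓ → 182
fragile_sum = 297 + 745 + 350 + 58 + 92 + 827 + 416 + 509 + 80 + 32 + 230 + 548 + 182 = 4366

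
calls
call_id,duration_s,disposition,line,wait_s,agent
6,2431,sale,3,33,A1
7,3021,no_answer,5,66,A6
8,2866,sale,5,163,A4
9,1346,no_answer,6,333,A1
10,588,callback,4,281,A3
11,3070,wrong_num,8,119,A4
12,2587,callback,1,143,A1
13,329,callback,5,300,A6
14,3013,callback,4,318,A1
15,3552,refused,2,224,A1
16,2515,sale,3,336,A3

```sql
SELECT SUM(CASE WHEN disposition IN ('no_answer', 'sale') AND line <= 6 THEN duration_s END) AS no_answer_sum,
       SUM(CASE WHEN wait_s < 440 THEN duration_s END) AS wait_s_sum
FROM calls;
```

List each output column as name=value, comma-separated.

[no_answer_sum: disposition IN ('no_answer', 'sale') AND line <= 6]
call_id=6: ✓ → 2431
call_id=7: ✓ → 3021
call_id=8: ✓ → 2866
call_id=9: ✓ → 1346
call_id=10: ✗
call_id=11: ✗
call_id=12: ✗
call_id=13: ✗
call_id=14: ✗
call_id=15: ✗
call_id=16: ✓ → 2515
no_answer_sum = 2431 + 3021 + 2866 + 1346 + 2515 = 12179
—
[wait_s_sum: wait_s < 440]
call_id=6: ✓ → 2431
call_id=7: ✓ → 3021
call_id=8: ✓ → 2866
call_id=9: ✓ → 1346
call_id=10: ✓ → 588
call_id=11: ✓ → 3070
call_id=12: ✓ → 2587
call_id=13: ✓ → 329
call_id=14: ✓ → 3013
call_id=15: ✓ → 3552
call_id=16: ✓ → 2515
wait_s_sum = 2431 + 3021 + 2866 + 1346 + 588 + 3070 + 2587 + 329 + 3013 + 3552 + 2515 = 25318

no_answer_sum=12179, wait_s_sum=25318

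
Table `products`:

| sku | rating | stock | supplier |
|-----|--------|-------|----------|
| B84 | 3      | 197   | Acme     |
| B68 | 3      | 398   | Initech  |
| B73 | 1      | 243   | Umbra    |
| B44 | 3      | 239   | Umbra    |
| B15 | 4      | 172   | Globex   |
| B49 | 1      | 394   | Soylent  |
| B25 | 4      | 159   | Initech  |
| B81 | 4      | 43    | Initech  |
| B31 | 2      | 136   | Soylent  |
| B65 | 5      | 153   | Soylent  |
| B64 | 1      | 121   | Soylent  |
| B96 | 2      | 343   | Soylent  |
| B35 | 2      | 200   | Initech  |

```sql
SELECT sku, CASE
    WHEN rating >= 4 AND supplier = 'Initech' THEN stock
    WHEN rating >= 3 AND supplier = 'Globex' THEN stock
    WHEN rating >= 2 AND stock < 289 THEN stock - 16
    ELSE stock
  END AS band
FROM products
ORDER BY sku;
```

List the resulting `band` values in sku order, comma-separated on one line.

sku=B15: rating >= 3 AND supplier = 'Globex' → 172
sku=B25: rating >= 4 AND supplier = 'Initech' → 159
sku=B31: rating >= 2 AND stock < 289 → 120
sku=B35: rating >= 2 AND stock < 289 → 184
sku=B44: rating >= 2 AND stock < 289 → 223
sku=B49: ELSE → 394
sku=B64: ELSE → 121
sku=B65: rating >= 2 AND stock < 289 → 137
sku=B68: ELSE → 398
sku=B73: ELSE → 243
sku=B81: rating >= 4 AND supplier = 'Initech' → 43
sku=B84: rating >= 2 AND stock < 289 → 181
sku=B96: ELSE → 343

172, 159, 120, 184, 223, 394, 121, 137, 398, 243, 43, 181, 343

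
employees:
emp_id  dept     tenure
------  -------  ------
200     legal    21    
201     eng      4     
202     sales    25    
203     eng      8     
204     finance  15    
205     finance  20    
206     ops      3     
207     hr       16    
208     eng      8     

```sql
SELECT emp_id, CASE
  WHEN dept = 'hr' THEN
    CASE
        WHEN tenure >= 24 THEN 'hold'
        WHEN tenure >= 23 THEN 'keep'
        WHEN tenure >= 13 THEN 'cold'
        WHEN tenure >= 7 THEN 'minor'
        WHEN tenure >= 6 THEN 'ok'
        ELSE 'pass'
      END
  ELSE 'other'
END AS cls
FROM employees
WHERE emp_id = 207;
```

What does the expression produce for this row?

emp_id = 207: dept=hr, tenure=16.
dept='hr' → inner[tenure >= 13] → cold

cold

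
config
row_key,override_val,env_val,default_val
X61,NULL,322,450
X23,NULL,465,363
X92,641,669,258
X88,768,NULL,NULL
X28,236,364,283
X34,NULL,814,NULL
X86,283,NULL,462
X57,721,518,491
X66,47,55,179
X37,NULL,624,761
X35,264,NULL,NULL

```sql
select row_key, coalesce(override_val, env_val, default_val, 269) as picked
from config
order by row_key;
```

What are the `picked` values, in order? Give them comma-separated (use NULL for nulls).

row_key=X23: override_val=NULL, env_val=465 → 465
row_key=X28: override_val=236 → 236
row_key=X34: override_val=NULL, env_val=814 → 814
row_key=X35: override_val=264 → 264
row_key=X37: override_val=NULL, env_val=624 → 624
row_key=X57: override_val=721 → 721
row_key=X61: override_val=NULL, env_val=322 → 322
row_key=X66: override_val=47 → 47
row_key=X86: override_val=283 → 283
row_key=X88: override_val=768 → 768
row_key=X92: override_val=641 → 641

465, 236, 814, 264, 624, 721, 322, 47, 283, 768, 641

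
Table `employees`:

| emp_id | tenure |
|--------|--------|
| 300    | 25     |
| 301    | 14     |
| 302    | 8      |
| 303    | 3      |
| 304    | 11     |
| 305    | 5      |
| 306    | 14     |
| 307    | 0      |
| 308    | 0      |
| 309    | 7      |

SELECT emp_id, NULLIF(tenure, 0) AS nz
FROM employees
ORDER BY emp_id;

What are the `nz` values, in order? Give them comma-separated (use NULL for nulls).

emp_id=300: tenure=25 vs 0: differ → 25
emp_id=301: tenure=14 vs 0: differ → 14
emp_id=302: tenure=8 vs 0: differ → 8
emp_id=303: tenure=3 vs 0: differ → 3
emp_id=304: tenure=11 vs 0: differ → 11
emp_id=305: tenure=5 vs 0: differ → 5
emp_id=306: tenure=14 vs 0: differ → 14
emp_id=307: tenure=0 vs 0: equal → NULL
emp_id=308: tenure=0 vs 0: equal → NULL
emp_id=309: tenure=7 vs 0: differ → 7

25, 14, 8, 3, 11, 5, 14, NULL, NULL, 7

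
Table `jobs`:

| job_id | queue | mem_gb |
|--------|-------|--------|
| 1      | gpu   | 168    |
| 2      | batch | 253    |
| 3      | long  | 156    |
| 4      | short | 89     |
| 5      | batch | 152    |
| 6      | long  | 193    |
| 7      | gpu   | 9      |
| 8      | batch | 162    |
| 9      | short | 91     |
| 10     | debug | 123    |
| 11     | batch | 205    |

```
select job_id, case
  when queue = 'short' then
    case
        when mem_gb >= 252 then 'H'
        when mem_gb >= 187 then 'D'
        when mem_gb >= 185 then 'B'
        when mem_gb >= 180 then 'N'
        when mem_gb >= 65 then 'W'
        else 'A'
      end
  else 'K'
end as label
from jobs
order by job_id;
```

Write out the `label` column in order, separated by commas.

job_id=1: queue='gpu' → outer ELSE → K
job_id=2: queue='batch' → outer ELSE → K
job_id=3: queue='long' → outer ELSE → K
job_id=4: queue='short' → inner[mem_gb >= 65] → W
job_id=5: queue='batch' → outer ELSE → K
job_id=6: queue='long' → outer ELSE → K
job_id=7: queue='gpu' → outer ELSE → K
job_id=8: queue='batch' → outer ELSE → K
job_id=9: queue='short' → inner[mem_gb >= 65] → W
job_id=10: queue='debug' → outer ELSE → K
job_id=11: queue='batch' → outer ELSE → K

K, K, K, W, K, K, K, K, W, K, K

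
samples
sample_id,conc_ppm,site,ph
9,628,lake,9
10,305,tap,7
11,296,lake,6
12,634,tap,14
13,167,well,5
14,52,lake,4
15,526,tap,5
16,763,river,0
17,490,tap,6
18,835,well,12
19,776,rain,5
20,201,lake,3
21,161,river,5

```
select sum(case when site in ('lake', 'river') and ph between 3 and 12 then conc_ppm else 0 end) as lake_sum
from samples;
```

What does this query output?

1338

sample_id=9: ✓ → 628
sample_id=10: ✗
sample_id=11: ✓ → 296
sample_id=12: ✗
sample_id=13: ✗
sample_id=14: ✓ → 52
sample_id=15: ✗
sample_id=16: ✗
sample_id=17: ✗
sample_id=18: ✗
sample_id=19: ✗
sample_id=20: ✓ → 201
sample_id=21: ✓ → 161
lake_sum = 628 + 296 + 52 + 201 + 161 = 1338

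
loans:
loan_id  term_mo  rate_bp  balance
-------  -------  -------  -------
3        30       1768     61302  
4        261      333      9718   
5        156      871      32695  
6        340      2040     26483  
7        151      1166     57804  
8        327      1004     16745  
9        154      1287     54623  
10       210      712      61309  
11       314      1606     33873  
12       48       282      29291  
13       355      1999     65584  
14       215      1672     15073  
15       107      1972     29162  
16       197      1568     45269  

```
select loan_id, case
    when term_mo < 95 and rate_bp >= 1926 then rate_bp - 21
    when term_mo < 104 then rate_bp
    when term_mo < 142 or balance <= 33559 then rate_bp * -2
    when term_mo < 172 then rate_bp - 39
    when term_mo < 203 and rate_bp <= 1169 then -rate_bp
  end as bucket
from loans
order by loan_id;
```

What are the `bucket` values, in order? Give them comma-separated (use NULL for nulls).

loan_id=3: term_mo < 104 → 1768
loan_id=4: term_mo < 142 or balance <= 33559 → -666
loan_id=5: term_mo < 142 or balance <= 33559 → -1742
loan_id=6: term_mo < 142 or balance <= 33559 → -4080
loan_id=7: term_mo < 172 → 1127
loan_id=8: term_mo < 142 or balance <= 33559 → -2008
loan_id=9: term_mo < 172 → 1248
loan_id=10: (no match → NULL) → NULL
loan_id=11: (no match → NULL) → NULL
loan_id=12: term_mo < 104 → 282
loan_id=13: (no match → NULL) → NULL
loan_id=14: term_mo < 142 or balance <= 33559 → -3344
loan_id=15: term_mo < 142 or balance <= 33559 → -3944
loan_id=16: (no match → NULL) → NULL

1768, -666, -1742, -4080, 1127, -2008, 1248, NULL, NULL, 282, NULL, -3344, -3944, NULL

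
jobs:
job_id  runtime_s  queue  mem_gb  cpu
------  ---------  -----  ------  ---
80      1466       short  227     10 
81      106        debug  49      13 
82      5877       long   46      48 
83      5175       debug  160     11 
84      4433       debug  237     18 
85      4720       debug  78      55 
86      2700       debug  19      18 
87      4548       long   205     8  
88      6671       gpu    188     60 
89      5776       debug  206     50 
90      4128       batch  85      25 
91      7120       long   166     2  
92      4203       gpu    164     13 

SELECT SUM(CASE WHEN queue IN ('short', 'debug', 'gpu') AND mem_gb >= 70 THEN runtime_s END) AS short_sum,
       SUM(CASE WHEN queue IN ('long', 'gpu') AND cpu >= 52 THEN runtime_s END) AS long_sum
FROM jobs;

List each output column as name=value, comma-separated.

short_sum=32444, long_sum=6671

[short_sum: queue IN ('short', 'debug', 'gpu') AND mem_gb >= 70]
job_id=80: ✓ → 1466
job_id=81: ✗
job_id=82: ✗
job_id=83: ✓ → 5175
job_id=84: ✓ → 4433
job_id=85: ✓ → 4720
job_id=86: ✗
job_id=87: ✗
job_id=88: ✓ → 6671
job_id=89: ✓ → 5776
job_id=90: ✗
job_id=91: ✗
job_id=92: ✓ → 4203
short_sum = 1466 + 5175 + 4433 + 4720 + 6671 + 5776 + 4203 = 32444
—
[long_sum: queue IN ('long', 'gpu') AND cpu >= 52]
job_id=80: ✗
job_id=81: ✗
job_id=82: ✗
job_id=83: ✗
job_id=84: ✗
job_id=85: ✗
job_id=86: ✗
job_id=87: ✗
job_id=88: ✓ → 6671
job_id=89: ✗
job_id=90: ✗
job_id=91: ✗
job_id=92: ✗
long_sum = 6671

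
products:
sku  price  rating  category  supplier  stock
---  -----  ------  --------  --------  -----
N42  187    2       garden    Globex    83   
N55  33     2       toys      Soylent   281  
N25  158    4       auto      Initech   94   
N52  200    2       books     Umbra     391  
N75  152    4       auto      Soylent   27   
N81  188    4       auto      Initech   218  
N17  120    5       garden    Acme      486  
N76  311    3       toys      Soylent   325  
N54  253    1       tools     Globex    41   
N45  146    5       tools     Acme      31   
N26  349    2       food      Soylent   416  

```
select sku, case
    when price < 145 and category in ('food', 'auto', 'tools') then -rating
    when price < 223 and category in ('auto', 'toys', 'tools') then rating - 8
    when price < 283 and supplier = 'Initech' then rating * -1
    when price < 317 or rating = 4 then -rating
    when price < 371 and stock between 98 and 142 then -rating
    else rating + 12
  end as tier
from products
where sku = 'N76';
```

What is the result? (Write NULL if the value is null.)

sku = N76: price=311, rating=3, category=toys, supplier=Soylent, stock=325.
price < 145 and category in ('food', 'auto', 'tools') → false
price < 223 and category in ('auto', 'toys', 'tools') → false
price < 283 and supplier = 'Initech' → false
price < 317 or rating = 4 → true → -3

-3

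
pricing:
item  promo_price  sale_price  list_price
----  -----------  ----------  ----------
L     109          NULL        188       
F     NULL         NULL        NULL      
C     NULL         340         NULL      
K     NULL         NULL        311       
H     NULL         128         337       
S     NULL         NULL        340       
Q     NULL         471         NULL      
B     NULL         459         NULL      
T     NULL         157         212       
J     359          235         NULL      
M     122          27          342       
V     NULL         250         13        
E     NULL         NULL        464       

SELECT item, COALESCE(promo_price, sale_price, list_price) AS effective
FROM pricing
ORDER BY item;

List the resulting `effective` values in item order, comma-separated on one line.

459, 340, 464, NULL, 128, 359, 311, 109, 122, 471, 340, 157, 250

item=B: promo_price=NULL, sale_price=459 → 459
item=C: promo_price=NULL, sale_price=340 → 340
item=E: promo_price=NULL, sale_price=NULL, list_price=464 → 464
item=F: promo_price=NULL, sale_price=NULL, list_price=NULL (all NULL) → NULL
item=H: promo_price=NULL, sale_price=128 → 128
item=J: promo_price=359 → 359
item=K: promo_price=NULL, sale_price=NULL, list_price=311 → 311
item=L: promo_price=109 → 109
item=M: promo_price=122 → 122
item=Q: promo_price=NULL, sale_price=471 → 471
item=S: promo_price=NULL, sale_price=NULL, list_price=340 → 340
item=T: promo_price=NULL, sale_price=157 → 157
item=V: promo_price=NULL, sale_price=250 → 250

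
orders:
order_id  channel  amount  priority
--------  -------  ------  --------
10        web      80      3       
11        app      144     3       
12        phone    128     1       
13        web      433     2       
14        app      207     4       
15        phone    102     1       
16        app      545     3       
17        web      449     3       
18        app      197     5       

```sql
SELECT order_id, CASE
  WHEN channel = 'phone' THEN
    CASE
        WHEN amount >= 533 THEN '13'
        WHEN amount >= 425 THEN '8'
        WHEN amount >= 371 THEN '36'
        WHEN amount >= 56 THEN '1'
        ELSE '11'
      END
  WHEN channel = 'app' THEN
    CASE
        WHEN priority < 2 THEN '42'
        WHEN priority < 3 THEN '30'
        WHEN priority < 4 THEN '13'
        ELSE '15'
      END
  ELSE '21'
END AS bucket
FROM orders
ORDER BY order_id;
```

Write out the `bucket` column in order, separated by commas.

21, 13, 1, 21, 15, 1, 13, 21, 15

order_id=10: channel='web' → outer ELSE → 21
order_id=11: channel='app' → inner[priority < 4] → 13
order_id=12: channel='phone' → inner[amount >= 56] → 1
order_id=13: channel='web' → outer ELSE → 21
order_id=14: channel='app' → inner[ELSE] → 15
order_id=15: channel='phone' → inner[amount >= 56] → 1
order_id=16: channel='app' → inner[priority < 4] → 13
order_id=17: channel='web' → outer ELSE → 21
order_id=18: channel='app' → inner[ELSE] → 15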